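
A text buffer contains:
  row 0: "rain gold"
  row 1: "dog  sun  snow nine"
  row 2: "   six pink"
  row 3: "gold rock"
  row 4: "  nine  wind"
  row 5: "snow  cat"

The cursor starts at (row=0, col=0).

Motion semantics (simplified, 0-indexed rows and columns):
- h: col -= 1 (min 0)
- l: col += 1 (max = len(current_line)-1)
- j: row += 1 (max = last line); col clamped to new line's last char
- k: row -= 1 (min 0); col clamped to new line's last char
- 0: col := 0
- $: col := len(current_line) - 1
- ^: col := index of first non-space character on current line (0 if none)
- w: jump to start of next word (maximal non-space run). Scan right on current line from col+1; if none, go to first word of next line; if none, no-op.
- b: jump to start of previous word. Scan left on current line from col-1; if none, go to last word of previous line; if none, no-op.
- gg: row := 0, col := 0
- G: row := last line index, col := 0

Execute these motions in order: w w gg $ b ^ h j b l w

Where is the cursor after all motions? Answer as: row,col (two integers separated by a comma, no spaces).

After 1 (w): row=0 col=5 char='g'
After 2 (w): row=1 col=0 char='d'
After 3 (gg): row=0 col=0 char='r'
After 4 ($): row=0 col=8 char='d'
After 5 (b): row=0 col=5 char='g'
After 6 (^): row=0 col=0 char='r'
After 7 (h): row=0 col=0 char='r'
After 8 (j): row=1 col=0 char='d'
After 9 (b): row=0 col=5 char='g'
After 10 (l): row=0 col=6 char='o'
After 11 (w): row=1 col=0 char='d'

Answer: 1,0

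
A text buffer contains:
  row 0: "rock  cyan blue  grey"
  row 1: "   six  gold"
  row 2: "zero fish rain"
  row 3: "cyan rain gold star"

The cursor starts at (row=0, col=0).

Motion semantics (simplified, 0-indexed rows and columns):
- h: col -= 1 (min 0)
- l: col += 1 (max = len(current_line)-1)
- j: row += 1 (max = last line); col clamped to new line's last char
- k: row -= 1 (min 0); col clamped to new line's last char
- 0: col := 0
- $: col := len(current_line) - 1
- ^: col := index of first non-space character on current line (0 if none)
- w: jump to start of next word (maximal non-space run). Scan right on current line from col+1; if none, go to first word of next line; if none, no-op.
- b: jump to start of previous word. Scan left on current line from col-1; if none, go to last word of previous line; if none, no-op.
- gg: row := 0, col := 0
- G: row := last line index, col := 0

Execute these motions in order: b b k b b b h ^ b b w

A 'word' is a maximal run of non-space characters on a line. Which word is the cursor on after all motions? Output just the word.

After 1 (b): row=0 col=0 char='r'
After 2 (b): row=0 col=0 char='r'
After 3 (k): row=0 col=0 char='r'
After 4 (b): row=0 col=0 char='r'
After 5 (b): row=0 col=0 char='r'
After 6 (b): row=0 col=0 char='r'
After 7 (h): row=0 col=0 char='r'
After 8 (^): row=0 col=0 char='r'
After 9 (b): row=0 col=0 char='r'
After 10 (b): row=0 col=0 char='r'
After 11 (w): row=0 col=6 char='c'

Answer: cyan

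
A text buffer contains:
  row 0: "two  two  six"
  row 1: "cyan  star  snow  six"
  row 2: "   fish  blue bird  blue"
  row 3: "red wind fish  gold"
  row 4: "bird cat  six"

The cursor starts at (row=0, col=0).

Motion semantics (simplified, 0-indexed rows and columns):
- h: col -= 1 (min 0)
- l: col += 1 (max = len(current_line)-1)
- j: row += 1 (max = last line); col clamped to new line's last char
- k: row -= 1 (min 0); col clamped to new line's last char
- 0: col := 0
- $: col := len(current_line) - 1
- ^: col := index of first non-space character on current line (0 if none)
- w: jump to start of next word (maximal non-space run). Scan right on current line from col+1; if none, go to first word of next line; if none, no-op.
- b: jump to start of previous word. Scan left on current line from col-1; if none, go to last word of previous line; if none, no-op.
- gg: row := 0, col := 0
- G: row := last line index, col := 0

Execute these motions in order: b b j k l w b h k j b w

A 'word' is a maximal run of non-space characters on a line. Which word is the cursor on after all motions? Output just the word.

Answer: cyan

Derivation:
After 1 (b): row=0 col=0 char='t'
After 2 (b): row=0 col=0 char='t'
After 3 (j): row=1 col=0 char='c'
After 4 (k): row=0 col=0 char='t'
After 5 (l): row=0 col=1 char='w'
After 6 (w): row=0 col=5 char='t'
After 7 (b): row=0 col=0 char='t'
After 8 (h): row=0 col=0 char='t'
After 9 (k): row=0 col=0 char='t'
After 10 (j): row=1 col=0 char='c'
After 11 (b): row=0 col=10 char='s'
After 12 (w): row=1 col=0 char='c'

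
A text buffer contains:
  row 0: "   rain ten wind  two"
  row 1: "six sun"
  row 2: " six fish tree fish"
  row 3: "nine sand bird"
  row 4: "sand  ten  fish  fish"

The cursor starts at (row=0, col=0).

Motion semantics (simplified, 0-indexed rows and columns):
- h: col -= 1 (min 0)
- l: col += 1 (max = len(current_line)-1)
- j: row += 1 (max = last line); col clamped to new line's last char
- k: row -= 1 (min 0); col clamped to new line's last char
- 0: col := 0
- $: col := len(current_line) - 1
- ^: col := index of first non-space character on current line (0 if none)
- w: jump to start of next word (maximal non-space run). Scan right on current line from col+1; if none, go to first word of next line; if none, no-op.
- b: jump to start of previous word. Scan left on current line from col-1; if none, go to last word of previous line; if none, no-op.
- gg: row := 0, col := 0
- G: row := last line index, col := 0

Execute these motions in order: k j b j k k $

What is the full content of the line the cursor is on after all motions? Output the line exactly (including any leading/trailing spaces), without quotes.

After 1 (k): row=0 col=0 char='_'
After 2 (j): row=1 col=0 char='s'
After 3 (b): row=0 col=18 char='t'
After 4 (j): row=1 col=6 char='n'
After 5 (k): row=0 col=6 char='n'
After 6 (k): row=0 col=6 char='n'
After 7 ($): row=0 col=20 char='o'

Answer:    rain ten wind  two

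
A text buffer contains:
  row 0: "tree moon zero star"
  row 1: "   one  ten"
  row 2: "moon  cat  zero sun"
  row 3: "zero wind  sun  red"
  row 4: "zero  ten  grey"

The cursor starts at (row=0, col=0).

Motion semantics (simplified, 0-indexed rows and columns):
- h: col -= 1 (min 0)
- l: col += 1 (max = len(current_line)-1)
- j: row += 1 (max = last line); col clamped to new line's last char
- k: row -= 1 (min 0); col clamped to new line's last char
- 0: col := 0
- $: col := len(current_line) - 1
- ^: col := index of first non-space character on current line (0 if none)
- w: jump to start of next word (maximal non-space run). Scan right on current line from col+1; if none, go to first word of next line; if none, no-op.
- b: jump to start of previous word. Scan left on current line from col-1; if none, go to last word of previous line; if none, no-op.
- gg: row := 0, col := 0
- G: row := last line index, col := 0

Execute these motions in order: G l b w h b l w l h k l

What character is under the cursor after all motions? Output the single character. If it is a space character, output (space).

Answer: n

Derivation:
After 1 (G): row=4 col=0 char='z'
After 2 (l): row=4 col=1 char='e'
After 3 (b): row=4 col=0 char='z'
After 4 (w): row=4 col=6 char='t'
After 5 (h): row=4 col=5 char='_'
After 6 (b): row=4 col=0 char='z'
After 7 (l): row=4 col=1 char='e'
After 8 (w): row=4 col=6 char='t'
After 9 (l): row=4 col=7 char='e'
After 10 (h): row=4 col=6 char='t'
After 11 (k): row=3 col=6 char='i'
After 12 (l): row=3 col=7 char='n'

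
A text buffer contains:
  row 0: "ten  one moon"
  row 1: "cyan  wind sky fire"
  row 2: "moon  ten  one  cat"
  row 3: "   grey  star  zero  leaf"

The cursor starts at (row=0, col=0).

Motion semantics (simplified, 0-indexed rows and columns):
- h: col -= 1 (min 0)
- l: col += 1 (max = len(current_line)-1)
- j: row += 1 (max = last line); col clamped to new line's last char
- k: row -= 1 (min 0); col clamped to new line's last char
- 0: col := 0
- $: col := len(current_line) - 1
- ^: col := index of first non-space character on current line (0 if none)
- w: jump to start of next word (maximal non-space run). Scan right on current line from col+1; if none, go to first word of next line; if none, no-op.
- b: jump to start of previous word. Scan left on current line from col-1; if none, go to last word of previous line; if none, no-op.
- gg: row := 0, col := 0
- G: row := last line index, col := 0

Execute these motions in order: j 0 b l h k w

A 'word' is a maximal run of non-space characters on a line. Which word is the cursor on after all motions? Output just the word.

After 1 (j): row=1 col=0 char='c'
After 2 (0): row=1 col=0 char='c'
After 3 (b): row=0 col=9 char='m'
After 4 (l): row=0 col=10 char='o'
After 5 (h): row=0 col=9 char='m'
After 6 (k): row=0 col=9 char='m'
After 7 (w): row=1 col=0 char='c'

Answer: cyan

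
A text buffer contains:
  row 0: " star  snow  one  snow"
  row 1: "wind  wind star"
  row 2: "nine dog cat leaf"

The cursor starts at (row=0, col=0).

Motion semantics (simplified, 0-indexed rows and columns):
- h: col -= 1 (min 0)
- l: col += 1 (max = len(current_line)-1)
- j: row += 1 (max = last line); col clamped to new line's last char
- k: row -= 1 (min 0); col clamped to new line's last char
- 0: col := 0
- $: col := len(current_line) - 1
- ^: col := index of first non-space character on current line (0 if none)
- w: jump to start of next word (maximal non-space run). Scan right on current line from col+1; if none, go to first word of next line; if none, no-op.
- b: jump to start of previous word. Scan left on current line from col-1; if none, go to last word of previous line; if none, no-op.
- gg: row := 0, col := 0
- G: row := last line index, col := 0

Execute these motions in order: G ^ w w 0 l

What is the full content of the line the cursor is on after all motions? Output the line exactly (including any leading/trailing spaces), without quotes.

Answer: nine dog cat leaf

Derivation:
After 1 (G): row=2 col=0 char='n'
After 2 (^): row=2 col=0 char='n'
After 3 (w): row=2 col=5 char='d'
After 4 (w): row=2 col=9 char='c'
After 5 (0): row=2 col=0 char='n'
After 6 (l): row=2 col=1 char='i'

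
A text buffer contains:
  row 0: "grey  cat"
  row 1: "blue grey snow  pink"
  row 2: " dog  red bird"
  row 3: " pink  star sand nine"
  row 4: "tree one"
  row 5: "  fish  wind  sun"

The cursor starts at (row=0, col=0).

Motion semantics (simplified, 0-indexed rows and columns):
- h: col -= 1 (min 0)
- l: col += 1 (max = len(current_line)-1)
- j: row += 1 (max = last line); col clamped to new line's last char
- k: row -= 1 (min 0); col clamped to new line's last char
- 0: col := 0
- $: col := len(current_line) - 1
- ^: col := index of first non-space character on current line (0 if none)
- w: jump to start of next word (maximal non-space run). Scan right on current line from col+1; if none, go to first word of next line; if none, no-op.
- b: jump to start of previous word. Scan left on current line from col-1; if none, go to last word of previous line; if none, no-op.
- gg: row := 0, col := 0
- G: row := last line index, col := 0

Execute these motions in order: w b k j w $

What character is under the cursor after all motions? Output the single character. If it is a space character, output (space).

Answer: k

Derivation:
After 1 (w): row=0 col=6 char='c'
After 2 (b): row=0 col=0 char='g'
After 3 (k): row=0 col=0 char='g'
After 4 (j): row=1 col=0 char='b'
After 5 (w): row=1 col=5 char='g'
After 6 ($): row=1 col=19 char='k'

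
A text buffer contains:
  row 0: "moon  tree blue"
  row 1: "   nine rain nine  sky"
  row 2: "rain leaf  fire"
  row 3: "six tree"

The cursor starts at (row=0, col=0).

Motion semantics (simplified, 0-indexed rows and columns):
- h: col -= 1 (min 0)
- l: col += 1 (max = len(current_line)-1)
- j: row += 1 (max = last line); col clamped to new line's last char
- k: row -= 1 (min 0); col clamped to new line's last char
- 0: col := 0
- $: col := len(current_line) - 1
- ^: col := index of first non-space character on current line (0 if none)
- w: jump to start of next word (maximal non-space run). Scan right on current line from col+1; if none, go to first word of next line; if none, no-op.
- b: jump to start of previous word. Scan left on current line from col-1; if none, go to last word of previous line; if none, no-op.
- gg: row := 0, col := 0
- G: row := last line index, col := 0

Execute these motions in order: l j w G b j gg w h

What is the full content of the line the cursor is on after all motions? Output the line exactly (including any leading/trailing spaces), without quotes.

After 1 (l): row=0 col=1 char='o'
After 2 (j): row=1 col=1 char='_'
After 3 (w): row=1 col=3 char='n'
After 4 (G): row=3 col=0 char='s'
After 5 (b): row=2 col=11 char='f'
After 6 (j): row=3 col=7 char='e'
After 7 (gg): row=0 col=0 char='m'
After 8 (w): row=0 col=6 char='t'
After 9 (h): row=0 col=5 char='_'

Answer: moon  tree blue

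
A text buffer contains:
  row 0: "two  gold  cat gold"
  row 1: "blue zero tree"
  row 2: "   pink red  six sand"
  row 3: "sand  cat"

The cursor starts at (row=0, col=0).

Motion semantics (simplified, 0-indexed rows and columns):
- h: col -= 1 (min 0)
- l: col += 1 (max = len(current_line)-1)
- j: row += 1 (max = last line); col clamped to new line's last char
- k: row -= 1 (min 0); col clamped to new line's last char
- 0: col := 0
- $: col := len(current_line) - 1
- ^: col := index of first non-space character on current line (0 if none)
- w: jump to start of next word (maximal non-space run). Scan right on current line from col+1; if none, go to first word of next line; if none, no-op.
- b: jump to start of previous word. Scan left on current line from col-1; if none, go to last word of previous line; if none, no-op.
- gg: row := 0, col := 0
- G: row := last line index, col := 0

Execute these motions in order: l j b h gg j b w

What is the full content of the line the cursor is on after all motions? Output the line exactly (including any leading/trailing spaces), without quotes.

Answer: blue zero tree

Derivation:
After 1 (l): row=0 col=1 char='w'
After 2 (j): row=1 col=1 char='l'
After 3 (b): row=1 col=0 char='b'
After 4 (h): row=1 col=0 char='b'
After 5 (gg): row=0 col=0 char='t'
After 6 (j): row=1 col=0 char='b'
After 7 (b): row=0 col=15 char='g'
After 8 (w): row=1 col=0 char='b'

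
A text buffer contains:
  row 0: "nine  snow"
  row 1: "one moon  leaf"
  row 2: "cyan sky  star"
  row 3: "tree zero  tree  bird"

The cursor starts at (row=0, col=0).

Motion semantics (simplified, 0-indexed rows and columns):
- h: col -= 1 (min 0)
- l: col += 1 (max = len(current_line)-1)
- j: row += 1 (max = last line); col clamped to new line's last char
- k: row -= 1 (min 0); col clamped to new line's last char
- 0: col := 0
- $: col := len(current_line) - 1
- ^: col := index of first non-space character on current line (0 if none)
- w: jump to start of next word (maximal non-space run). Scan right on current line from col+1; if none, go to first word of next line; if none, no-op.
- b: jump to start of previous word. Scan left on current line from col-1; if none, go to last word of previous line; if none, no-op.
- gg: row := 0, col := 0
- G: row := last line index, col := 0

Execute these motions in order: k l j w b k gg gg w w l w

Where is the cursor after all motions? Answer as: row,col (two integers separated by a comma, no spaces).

Answer: 1,4

Derivation:
After 1 (k): row=0 col=0 char='n'
After 2 (l): row=0 col=1 char='i'
After 3 (j): row=1 col=1 char='n'
After 4 (w): row=1 col=4 char='m'
After 5 (b): row=1 col=0 char='o'
After 6 (k): row=0 col=0 char='n'
After 7 (gg): row=0 col=0 char='n'
After 8 (gg): row=0 col=0 char='n'
After 9 (w): row=0 col=6 char='s'
After 10 (w): row=1 col=0 char='o'
After 11 (l): row=1 col=1 char='n'
After 12 (w): row=1 col=4 char='m'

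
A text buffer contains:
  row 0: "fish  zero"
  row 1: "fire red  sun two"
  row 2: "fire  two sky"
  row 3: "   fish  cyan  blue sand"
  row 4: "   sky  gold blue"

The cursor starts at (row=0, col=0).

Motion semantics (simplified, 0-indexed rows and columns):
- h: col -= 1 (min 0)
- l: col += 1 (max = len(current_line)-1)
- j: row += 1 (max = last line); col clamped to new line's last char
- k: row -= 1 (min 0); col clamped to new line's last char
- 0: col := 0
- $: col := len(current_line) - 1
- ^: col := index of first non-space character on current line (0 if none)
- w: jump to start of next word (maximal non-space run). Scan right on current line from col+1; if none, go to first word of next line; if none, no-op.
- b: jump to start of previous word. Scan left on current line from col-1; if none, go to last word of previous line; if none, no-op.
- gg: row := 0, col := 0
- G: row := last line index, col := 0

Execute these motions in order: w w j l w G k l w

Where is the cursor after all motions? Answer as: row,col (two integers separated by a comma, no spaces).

After 1 (w): row=0 col=6 char='z'
After 2 (w): row=1 col=0 char='f'
After 3 (j): row=2 col=0 char='f'
After 4 (l): row=2 col=1 char='i'
After 5 (w): row=2 col=6 char='t'
After 6 (G): row=4 col=0 char='_'
After 7 (k): row=3 col=0 char='_'
After 8 (l): row=3 col=1 char='_'
After 9 (w): row=3 col=3 char='f'

Answer: 3,3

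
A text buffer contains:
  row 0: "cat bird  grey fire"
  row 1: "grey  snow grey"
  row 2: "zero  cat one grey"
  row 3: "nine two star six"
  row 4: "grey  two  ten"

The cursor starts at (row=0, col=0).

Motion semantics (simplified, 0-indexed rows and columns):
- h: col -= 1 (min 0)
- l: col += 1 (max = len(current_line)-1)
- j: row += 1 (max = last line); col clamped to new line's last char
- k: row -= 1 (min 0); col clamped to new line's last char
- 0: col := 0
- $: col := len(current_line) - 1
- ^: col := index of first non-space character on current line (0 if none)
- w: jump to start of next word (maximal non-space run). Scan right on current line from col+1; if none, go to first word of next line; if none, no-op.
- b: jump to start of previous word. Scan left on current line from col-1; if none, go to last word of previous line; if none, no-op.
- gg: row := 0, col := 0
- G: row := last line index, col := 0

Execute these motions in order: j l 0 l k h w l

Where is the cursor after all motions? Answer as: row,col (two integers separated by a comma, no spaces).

Answer: 0,5

Derivation:
After 1 (j): row=1 col=0 char='g'
After 2 (l): row=1 col=1 char='r'
After 3 (0): row=1 col=0 char='g'
After 4 (l): row=1 col=1 char='r'
After 5 (k): row=0 col=1 char='a'
After 6 (h): row=0 col=0 char='c'
After 7 (w): row=0 col=4 char='b'
After 8 (l): row=0 col=5 char='i'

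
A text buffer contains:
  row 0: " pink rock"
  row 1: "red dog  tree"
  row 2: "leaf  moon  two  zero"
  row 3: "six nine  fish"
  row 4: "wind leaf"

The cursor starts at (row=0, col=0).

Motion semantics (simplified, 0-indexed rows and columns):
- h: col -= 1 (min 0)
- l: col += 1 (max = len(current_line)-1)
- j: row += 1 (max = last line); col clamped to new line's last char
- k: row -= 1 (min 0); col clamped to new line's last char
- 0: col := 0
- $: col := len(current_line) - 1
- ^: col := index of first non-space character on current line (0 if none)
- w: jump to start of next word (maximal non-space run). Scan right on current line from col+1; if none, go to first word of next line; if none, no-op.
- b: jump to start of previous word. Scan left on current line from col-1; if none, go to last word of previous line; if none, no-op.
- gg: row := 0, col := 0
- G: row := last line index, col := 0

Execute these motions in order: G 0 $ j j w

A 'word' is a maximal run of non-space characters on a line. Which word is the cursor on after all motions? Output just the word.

Answer: leaf

Derivation:
After 1 (G): row=4 col=0 char='w'
After 2 (0): row=4 col=0 char='w'
After 3 ($): row=4 col=8 char='f'
After 4 (j): row=4 col=8 char='f'
After 5 (j): row=4 col=8 char='f'
After 6 (w): row=4 col=8 char='f'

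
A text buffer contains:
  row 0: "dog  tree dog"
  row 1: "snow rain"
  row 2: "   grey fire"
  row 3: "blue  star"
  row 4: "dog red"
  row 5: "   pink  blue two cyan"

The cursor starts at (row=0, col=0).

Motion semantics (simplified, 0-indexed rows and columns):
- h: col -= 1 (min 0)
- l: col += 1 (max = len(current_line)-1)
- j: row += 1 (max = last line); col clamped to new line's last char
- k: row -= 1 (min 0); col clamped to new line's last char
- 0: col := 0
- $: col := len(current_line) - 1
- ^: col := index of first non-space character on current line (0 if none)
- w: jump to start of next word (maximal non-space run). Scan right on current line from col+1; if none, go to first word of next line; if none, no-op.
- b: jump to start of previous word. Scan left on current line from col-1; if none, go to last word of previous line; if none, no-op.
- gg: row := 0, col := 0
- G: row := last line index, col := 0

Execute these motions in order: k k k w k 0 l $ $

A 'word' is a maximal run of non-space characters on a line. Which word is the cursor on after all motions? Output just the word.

Answer: dog

Derivation:
After 1 (k): row=0 col=0 char='d'
After 2 (k): row=0 col=0 char='d'
After 3 (k): row=0 col=0 char='d'
After 4 (w): row=0 col=5 char='t'
After 5 (k): row=0 col=5 char='t'
After 6 (0): row=0 col=0 char='d'
After 7 (l): row=0 col=1 char='o'
After 8 ($): row=0 col=12 char='g'
After 9 ($): row=0 col=12 char='g'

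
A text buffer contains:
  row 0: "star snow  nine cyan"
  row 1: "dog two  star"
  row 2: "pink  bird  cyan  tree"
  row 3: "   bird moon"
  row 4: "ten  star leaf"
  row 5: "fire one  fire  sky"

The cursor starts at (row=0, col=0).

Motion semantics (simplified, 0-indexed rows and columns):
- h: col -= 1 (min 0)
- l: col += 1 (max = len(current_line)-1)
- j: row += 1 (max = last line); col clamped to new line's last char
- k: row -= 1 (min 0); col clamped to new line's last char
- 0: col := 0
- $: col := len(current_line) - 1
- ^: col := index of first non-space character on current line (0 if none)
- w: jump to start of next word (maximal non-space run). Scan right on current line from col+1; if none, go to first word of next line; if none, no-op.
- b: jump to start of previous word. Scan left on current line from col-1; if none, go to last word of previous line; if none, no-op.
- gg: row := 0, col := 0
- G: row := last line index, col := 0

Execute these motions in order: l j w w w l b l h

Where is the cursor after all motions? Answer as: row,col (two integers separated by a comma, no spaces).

After 1 (l): row=0 col=1 char='t'
After 2 (j): row=1 col=1 char='o'
After 3 (w): row=1 col=4 char='t'
After 4 (w): row=1 col=9 char='s'
After 5 (w): row=2 col=0 char='p'
After 6 (l): row=2 col=1 char='i'
After 7 (b): row=2 col=0 char='p'
After 8 (l): row=2 col=1 char='i'
After 9 (h): row=2 col=0 char='p'

Answer: 2,0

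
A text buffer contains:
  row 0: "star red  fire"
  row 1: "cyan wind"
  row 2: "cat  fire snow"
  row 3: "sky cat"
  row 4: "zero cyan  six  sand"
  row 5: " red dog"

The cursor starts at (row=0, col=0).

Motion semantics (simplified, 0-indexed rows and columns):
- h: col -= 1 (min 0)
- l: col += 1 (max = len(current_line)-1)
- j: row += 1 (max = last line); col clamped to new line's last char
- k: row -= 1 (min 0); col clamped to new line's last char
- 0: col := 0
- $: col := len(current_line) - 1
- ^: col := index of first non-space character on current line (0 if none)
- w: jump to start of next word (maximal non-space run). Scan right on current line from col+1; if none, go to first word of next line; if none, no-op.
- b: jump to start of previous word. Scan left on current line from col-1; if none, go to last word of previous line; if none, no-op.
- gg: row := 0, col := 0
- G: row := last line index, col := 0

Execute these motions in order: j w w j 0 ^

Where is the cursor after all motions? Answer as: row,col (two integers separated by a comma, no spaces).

After 1 (j): row=1 col=0 char='c'
After 2 (w): row=1 col=5 char='w'
After 3 (w): row=2 col=0 char='c'
After 4 (j): row=3 col=0 char='s'
After 5 (0): row=3 col=0 char='s'
After 6 (^): row=3 col=0 char='s'

Answer: 3,0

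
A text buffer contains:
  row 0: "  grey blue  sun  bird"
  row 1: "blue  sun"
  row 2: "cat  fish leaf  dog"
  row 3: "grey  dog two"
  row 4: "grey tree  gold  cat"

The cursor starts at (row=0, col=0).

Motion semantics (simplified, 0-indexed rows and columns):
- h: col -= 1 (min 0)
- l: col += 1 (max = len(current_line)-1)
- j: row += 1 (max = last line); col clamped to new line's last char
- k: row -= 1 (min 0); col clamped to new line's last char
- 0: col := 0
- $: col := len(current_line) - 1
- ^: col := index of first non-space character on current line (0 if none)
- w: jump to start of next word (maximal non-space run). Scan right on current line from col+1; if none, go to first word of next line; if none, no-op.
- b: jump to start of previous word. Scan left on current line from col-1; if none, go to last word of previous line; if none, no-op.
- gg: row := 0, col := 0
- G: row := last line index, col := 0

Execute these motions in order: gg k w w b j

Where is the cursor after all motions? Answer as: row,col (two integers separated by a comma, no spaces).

After 1 (gg): row=0 col=0 char='_'
After 2 (k): row=0 col=0 char='_'
After 3 (w): row=0 col=2 char='g'
After 4 (w): row=0 col=7 char='b'
After 5 (b): row=0 col=2 char='g'
After 6 (j): row=1 col=2 char='u'

Answer: 1,2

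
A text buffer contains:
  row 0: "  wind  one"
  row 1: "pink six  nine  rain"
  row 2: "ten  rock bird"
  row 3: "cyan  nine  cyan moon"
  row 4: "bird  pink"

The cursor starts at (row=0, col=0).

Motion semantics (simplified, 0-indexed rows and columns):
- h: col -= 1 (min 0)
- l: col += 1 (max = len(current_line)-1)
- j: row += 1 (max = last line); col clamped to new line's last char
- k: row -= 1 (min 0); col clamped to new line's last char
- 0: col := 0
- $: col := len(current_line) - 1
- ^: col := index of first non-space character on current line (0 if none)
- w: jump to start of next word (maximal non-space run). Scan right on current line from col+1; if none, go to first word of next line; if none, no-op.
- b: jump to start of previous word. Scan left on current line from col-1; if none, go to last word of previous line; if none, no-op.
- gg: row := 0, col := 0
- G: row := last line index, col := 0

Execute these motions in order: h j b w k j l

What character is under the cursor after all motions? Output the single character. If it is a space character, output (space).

After 1 (h): row=0 col=0 char='_'
After 2 (j): row=1 col=0 char='p'
After 3 (b): row=0 col=8 char='o'
After 4 (w): row=1 col=0 char='p'
After 5 (k): row=0 col=0 char='_'
After 6 (j): row=1 col=0 char='p'
After 7 (l): row=1 col=1 char='i'

Answer: i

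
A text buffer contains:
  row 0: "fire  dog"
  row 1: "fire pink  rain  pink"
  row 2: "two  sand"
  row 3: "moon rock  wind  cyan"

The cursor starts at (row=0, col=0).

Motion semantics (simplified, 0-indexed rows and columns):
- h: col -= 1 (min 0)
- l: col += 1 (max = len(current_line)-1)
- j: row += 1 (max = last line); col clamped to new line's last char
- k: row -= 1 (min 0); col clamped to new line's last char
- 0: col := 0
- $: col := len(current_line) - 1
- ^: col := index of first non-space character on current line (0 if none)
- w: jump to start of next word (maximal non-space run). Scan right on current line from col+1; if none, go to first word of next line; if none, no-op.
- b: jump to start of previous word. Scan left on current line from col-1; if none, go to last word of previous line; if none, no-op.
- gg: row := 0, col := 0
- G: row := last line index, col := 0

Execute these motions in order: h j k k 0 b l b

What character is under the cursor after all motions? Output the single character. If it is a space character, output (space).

Answer: f

Derivation:
After 1 (h): row=0 col=0 char='f'
After 2 (j): row=1 col=0 char='f'
After 3 (k): row=0 col=0 char='f'
After 4 (k): row=0 col=0 char='f'
After 5 (0): row=0 col=0 char='f'
After 6 (b): row=0 col=0 char='f'
After 7 (l): row=0 col=1 char='i'
After 8 (b): row=0 col=0 char='f'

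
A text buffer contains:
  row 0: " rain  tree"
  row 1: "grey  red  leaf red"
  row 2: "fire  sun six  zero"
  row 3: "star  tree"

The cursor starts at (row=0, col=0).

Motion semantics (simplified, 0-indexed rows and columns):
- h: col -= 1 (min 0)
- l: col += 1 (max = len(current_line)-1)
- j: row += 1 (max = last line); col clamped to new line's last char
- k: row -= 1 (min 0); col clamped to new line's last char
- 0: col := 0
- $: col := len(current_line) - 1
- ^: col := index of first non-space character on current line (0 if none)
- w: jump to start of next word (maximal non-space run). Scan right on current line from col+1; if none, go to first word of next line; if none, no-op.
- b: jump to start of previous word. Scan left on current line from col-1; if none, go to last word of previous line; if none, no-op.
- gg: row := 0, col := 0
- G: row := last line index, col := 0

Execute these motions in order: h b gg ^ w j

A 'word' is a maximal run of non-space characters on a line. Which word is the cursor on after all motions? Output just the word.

After 1 (h): row=0 col=0 char='_'
After 2 (b): row=0 col=0 char='_'
After 3 (gg): row=0 col=0 char='_'
After 4 (^): row=0 col=1 char='r'
After 5 (w): row=0 col=7 char='t'
After 6 (j): row=1 col=7 char='e'

Answer: red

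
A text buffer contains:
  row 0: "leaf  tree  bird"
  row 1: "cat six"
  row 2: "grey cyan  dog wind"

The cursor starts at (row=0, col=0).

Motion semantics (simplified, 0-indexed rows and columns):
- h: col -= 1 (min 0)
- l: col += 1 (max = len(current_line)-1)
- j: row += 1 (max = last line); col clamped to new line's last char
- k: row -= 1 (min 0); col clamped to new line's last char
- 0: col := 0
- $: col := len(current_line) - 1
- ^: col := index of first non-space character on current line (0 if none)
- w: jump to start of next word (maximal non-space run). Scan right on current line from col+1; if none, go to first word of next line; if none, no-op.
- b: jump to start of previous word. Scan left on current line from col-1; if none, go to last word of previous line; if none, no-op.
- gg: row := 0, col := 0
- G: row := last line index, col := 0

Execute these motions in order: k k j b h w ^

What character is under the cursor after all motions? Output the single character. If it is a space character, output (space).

After 1 (k): row=0 col=0 char='l'
After 2 (k): row=0 col=0 char='l'
After 3 (j): row=1 col=0 char='c'
After 4 (b): row=0 col=12 char='b'
After 5 (h): row=0 col=11 char='_'
After 6 (w): row=0 col=12 char='b'
After 7 (^): row=0 col=0 char='l'

Answer: l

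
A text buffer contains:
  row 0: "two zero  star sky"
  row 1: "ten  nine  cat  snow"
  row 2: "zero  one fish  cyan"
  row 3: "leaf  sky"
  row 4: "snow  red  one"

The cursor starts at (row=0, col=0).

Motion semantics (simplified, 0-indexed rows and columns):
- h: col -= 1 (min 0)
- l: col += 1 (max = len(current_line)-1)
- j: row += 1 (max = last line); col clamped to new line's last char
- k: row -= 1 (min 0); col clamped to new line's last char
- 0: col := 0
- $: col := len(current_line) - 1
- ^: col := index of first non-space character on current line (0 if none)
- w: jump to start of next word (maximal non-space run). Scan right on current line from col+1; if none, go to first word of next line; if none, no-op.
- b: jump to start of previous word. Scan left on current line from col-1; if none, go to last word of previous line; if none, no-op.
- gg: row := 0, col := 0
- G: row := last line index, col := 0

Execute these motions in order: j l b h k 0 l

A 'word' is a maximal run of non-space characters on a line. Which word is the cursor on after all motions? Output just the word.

After 1 (j): row=1 col=0 char='t'
After 2 (l): row=1 col=1 char='e'
After 3 (b): row=1 col=0 char='t'
After 4 (h): row=1 col=0 char='t'
After 5 (k): row=0 col=0 char='t'
After 6 (0): row=0 col=0 char='t'
After 7 (l): row=0 col=1 char='w'

Answer: two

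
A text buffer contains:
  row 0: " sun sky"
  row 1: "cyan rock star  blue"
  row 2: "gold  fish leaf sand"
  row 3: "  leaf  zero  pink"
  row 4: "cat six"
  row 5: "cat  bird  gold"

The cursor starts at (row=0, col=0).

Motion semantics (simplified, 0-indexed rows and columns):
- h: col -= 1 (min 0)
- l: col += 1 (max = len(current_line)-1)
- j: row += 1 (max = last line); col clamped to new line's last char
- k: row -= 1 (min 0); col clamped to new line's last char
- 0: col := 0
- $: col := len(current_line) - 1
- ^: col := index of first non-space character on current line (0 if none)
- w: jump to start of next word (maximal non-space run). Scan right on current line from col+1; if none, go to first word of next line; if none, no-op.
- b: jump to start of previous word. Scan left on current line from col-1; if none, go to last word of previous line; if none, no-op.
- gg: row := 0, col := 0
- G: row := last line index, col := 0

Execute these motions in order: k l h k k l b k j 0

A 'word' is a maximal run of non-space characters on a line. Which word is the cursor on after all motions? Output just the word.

Answer: cyan

Derivation:
After 1 (k): row=0 col=0 char='_'
After 2 (l): row=0 col=1 char='s'
After 3 (h): row=0 col=0 char='_'
After 4 (k): row=0 col=0 char='_'
After 5 (k): row=0 col=0 char='_'
After 6 (l): row=0 col=1 char='s'
After 7 (b): row=0 col=1 char='s'
After 8 (k): row=0 col=1 char='s'
After 9 (j): row=1 col=1 char='y'
After 10 (0): row=1 col=0 char='c'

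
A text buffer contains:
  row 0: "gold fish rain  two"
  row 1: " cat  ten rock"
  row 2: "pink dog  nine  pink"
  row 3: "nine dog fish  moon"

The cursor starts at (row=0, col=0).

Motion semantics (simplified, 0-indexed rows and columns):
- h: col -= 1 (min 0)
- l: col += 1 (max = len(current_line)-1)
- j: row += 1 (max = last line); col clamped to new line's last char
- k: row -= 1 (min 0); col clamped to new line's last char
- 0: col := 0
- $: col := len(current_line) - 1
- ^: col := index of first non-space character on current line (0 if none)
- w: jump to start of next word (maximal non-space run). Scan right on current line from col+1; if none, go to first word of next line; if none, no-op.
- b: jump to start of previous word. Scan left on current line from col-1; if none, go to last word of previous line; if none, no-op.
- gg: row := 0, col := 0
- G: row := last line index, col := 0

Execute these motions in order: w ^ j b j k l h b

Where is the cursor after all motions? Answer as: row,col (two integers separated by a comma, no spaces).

Answer: 0,10

Derivation:
After 1 (w): row=0 col=5 char='f'
After 2 (^): row=0 col=0 char='g'
After 3 (j): row=1 col=0 char='_'
After 4 (b): row=0 col=16 char='t'
After 5 (j): row=1 col=13 char='k'
After 6 (k): row=0 col=13 char='n'
After 7 (l): row=0 col=14 char='_'
After 8 (h): row=0 col=13 char='n'
After 9 (b): row=0 col=10 char='r'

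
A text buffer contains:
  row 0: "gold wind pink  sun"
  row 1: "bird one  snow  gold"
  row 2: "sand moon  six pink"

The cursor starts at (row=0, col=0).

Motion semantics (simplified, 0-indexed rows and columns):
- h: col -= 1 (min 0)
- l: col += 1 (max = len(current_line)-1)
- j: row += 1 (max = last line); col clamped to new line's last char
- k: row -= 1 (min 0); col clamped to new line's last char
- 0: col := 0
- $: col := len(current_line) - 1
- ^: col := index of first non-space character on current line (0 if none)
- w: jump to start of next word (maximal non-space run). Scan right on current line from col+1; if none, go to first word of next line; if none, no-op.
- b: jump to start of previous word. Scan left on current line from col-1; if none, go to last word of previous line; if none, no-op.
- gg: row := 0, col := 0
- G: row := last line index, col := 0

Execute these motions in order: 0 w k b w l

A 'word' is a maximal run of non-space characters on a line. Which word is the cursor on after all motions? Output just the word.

Answer: wind

Derivation:
After 1 (0): row=0 col=0 char='g'
After 2 (w): row=0 col=5 char='w'
After 3 (k): row=0 col=5 char='w'
After 4 (b): row=0 col=0 char='g'
After 5 (w): row=0 col=5 char='w'
After 6 (l): row=0 col=6 char='i'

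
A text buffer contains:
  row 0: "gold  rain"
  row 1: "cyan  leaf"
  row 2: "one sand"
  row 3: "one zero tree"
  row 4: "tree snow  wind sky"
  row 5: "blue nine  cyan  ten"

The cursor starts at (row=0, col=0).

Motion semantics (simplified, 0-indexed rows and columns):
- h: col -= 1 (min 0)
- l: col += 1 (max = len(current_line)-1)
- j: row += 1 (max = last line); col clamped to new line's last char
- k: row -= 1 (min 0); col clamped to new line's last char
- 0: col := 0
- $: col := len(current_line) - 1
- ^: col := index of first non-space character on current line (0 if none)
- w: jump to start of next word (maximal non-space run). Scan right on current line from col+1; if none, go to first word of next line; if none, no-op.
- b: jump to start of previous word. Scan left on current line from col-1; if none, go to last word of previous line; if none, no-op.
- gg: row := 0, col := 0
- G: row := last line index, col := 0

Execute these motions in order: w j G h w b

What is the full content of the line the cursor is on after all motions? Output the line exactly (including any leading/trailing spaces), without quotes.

Answer: blue nine  cyan  ten

Derivation:
After 1 (w): row=0 col=6 char='r'
After 2 (j): row=1 col=6 char='l'
After 3 (G): row=5 col=0 char='b'
After 4 (h): row=5 col=0 char='b'
After 5 (w): row=5 col=5 char='n'
After 6 (b): row=5 col=0 char='b'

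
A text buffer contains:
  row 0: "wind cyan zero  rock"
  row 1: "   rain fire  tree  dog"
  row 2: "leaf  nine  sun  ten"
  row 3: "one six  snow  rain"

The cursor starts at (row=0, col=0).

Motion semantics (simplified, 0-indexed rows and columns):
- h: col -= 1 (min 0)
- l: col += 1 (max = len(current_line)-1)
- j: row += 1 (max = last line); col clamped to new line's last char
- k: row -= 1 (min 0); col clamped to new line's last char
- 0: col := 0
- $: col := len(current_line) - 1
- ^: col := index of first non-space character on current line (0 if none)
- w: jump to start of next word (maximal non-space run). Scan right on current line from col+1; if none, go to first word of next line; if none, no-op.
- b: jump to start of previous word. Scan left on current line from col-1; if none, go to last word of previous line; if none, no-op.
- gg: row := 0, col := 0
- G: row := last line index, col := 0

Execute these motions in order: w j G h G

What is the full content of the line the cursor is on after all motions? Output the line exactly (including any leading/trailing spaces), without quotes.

After 1 (w): row=0 col=5 char='c'
After 2 (j): row=1 col=5 char='i'
After 3 (G): row=3 col=0 char='o'
After 4 (h): row=3 col=0 char='o'
After 5 (G): row=3 col=0 char='o'

Answer: one six  snow  rain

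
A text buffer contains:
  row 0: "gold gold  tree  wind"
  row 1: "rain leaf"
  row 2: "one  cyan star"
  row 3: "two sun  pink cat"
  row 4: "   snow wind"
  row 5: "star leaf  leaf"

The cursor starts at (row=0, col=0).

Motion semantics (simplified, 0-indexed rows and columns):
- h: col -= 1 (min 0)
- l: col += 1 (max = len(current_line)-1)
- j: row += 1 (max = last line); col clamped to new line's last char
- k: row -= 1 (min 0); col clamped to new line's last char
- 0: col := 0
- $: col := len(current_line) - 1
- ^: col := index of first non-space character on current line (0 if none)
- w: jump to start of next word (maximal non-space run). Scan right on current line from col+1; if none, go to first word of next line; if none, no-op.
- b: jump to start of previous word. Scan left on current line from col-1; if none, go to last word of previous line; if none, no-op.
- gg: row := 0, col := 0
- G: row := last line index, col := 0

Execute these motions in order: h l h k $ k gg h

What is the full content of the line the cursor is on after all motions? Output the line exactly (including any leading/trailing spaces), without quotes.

Answer: gold gold  tree  wind

Derivation:
After 1 (h): row=0 col=0 char='g'
After 2 (l): row=0 col=1 char='o'
After 3 (h): row=0 col=0 char='g'
After 4 (k): row=0 col=0 char='g'
After 5 ($): row=0 col=20 char='d'
After 6 (k): row=0 col=20 char='d'
After 7 (gg): row=0 col=0 char='g'
After 8 (h): row=0 col=0 char='g'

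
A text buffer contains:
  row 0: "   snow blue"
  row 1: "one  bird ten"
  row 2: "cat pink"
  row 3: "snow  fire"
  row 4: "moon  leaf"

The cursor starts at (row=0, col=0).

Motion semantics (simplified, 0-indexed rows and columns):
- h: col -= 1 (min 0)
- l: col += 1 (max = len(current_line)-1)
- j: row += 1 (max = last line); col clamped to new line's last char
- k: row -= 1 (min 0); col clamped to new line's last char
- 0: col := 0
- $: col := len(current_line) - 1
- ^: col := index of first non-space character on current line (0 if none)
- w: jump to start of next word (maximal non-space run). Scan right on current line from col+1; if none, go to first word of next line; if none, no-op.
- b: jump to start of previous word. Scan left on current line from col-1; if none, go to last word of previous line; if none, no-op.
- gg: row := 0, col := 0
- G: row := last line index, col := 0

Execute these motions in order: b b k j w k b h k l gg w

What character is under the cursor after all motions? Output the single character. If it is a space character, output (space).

Answer: s

Derivation:
After 1 (b): row=0 col=0 char='_'
After 2 (b): row=0 col=0 char='_'
After 3 (k): row=0 col=0 char='_'
After 4 (j): row=1 col=0 char='o'
After 5 (w): row=1 col=5 char='b'
After 6 (k): row=0 col=5 char='o'
After 7 (b): row=0 col=3 char='s'
After 8 (h): row=0 col=2 char='_'
After 9 (k): row=0 col=2 char='_'
After 10 (l): row=0 col=3 char='s'
After 11 (gg): row=0 col=0 char='_'
After 12 (w): row=0 col=3 char='s'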